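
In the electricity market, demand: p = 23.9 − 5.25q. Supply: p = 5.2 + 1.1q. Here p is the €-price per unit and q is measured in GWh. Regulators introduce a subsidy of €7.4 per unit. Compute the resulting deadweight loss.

Competitive equilibrium: 23.9 − 5.25q = 5.2 + 1.1q → q* = 2.9449, p* = 8.4394.
The subsidy lowers effective supply by 7.4: p = 1.1q − 2.2.
New quantity: 23.9 − 5.25q = 1.1q − 2.2 → q' = 4.1102.
Overproduction Δq = 4.1102 − 2.9449 = 1.1653; wedge = subsidy = 7.4.
Welfare loss = ½ × 1.1653 × 7.4 = €4.31.

€4.31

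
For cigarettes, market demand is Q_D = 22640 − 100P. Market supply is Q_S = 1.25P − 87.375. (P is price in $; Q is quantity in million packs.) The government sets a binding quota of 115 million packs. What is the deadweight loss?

In inverse form: demand P = 226.4 − 0.01Q, supply P = 69.9 + 0.8Q.
Competitive equilibrium: 226.4 − 0.01Q = 69.9 + 0.8Q → Q* = 193.2099, P* = 224.4679.
At Q = 115: demand price = 226.4 − 0.01·115 = 225.25; supply price = 69.9 + 0.8·115 = 161.9.
ΔQ = 193.2099 − 115 = 78.2099; wedge = 225.25 − 161.9 = 63.35.
The triangle = ½ × 78.2099 × 63.35 = $2477.30 million.

$2477.30 million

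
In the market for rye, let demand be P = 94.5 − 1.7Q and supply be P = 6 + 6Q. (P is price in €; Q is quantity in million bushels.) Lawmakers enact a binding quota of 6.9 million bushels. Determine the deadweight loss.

€81.24 million

Competitive equilibrium: 94.5 − 1.7Q = 6 + 6Q → Q* = 11.4935, P* = 74.961.
At Q = 6.9: demand price = 94.5 − 1.7·6.9 = 82.77; supply price = 6 + 6·6.9 = 47.4.
ΔQ = 11.4935 − 6.9 = 4.5935; wedge = 82.77 − 47.4 = 35.37.
DWL = ½ × 4.5935 × 35.37 = €81.24 million.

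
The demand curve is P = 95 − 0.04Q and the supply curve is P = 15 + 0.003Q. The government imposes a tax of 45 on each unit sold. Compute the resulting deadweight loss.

23546.51

Competitive equilibrium: 95 − 0.04Q = 15 + 0.003Q → Q* = 1860.4651, P* = 20.5814.
With the tax, the buyer price exceeds the seller price by 45: (95 − 0.04Q) − (15 + 0.003Q) = 45 → Q' = 813.9535.
ΔQ = 1860.4651 − 813.9535 = 1046.5116; the wedge equals the tax, 45.
Deadweight loss = ½ × 1046.5116 × 45 = 23546.51.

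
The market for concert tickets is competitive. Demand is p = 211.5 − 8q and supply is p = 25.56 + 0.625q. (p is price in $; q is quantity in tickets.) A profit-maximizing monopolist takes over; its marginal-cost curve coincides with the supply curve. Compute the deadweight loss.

$464.10

Competitive equilibrium: 211.5 − 8q = 25.56 + 0.625q → q* = 21.5583, p* = 39.0339.
Marginal revenue: MR = 211.5 − 16q. Set MR = MC: 211.5 − 16q = 25.56 + 0.625q → q_m = 11.1844.
Price p_m = 211.5 − 8·11.1844 = 122.0248; MC(q_m) = 25.56 + 0.625·11.1844 = 32.5503.
Competitive q* = 21.5583, so Δq = 10.3739; wedge = 122.0248 − 32.5503 = 89.4745.
The triangle = ½ × 10.3739 × 89.4745 = $464.10.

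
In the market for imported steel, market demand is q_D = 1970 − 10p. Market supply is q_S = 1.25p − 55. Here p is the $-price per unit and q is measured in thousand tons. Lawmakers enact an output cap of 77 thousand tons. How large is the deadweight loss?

$3892.05 thousand

In inverse form: demand p = 197 − 0.1q, supply p = 44 + 0.8q.
Competitive equilibrium: 197 − 0.1q = 44 + 0.8q → q* = 170, p* = 180.
At q = 77: demand price = 197 − 0.1·77 = 189.3; supply price = 44 + 0.8·77 = 105.6.
Δq = 170 − 77 = 93; wedge = 189.3 − 105.6 = 83.7.
The triangle = ½ × 93 × 83.7 = $3892.05 thousand.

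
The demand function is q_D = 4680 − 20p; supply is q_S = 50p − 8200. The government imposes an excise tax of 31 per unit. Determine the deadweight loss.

6864.29

In inverse form: demand p = 234 − 0.05q, supply p = 164 + 0.02q.
Competitive equilibrium: 234 − 0.05q = 164 + 0.02q → q* = 1000, p* = 184.
With the tax, the buyer price exceeds the seller price by 31: (234 − 0.05q) − (164 + 0.02q) = 31 → q' = 557.1429.
Δq = 1000 − 557.1429 = 442.8571; the wedge equals the tax, 31.
Welfare loss = ½ × 442.8571 × 31 = 6864.29.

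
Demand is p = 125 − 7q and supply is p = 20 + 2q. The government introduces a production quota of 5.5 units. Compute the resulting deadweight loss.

171.125

Competitive equilibrium: 125 − 7q = 20 + 2q → q* = 11.66667, p* = 43.33333.
At q = 5.5: demand price = 125 − 7·5.5 = 86.5; supply price = 20 + 2·5.5 = 31.
Δq = 11.66667 − 5.5 = 6.16667; wedge = 86.5 − 31 = 55.5.
Deadweight loss = ½ × 6.16667 × 55.5 = 171.125.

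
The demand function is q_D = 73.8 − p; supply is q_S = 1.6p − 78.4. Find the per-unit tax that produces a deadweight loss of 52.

13

In inverse form: demand p = 73.8 − q, supply p = 49 + 0.625q.
Competitive equilibrium: 73.8 − q = 49 + 0.625q → q* = 15.2615, p* = 58.5385.
A tax t gives Δq = t/1.625 and wedge t, so DWL = t²/3.25.
t²/3.25 = 52 → t² = 169 → t = 13.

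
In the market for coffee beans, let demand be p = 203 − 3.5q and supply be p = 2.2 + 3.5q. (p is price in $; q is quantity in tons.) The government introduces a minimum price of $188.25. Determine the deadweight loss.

Competitive equilibrium: 203 − 3.5q = 2.2 + 3.5q → q* = 28.68571, p* = 102.6.
At the floor p = 188.25, quantity demanded = (203 − 188.25)/3.5 = 4.21429.
Sellers' marginal cost at q' = 4.21429: 2.2 + 3.5·4.21429 = 16.95002.
Δq = 28.68571 − 4.21429 = 24.47142; wedge = 188.25 − 16.95002 = 171.29998.
Welfare loss = ½ × 24.47142 × 171.29998 = $2095.98.

$2095.98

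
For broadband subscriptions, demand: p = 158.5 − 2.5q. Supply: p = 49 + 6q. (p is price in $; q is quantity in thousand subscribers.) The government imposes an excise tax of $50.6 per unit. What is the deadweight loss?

$150.61 thousand

Competitive equilibrium: 158.5 − 2.5q = 49 + 6q → q* = 12.8824, p* = 126.2941.
With the tax, the buyer price exceeds the seller price by 50.6: (158.5 − 2.5q) − (49 + 6q) = 50.6 → q' = 6.9294.
Δq = 12.8824 − 6.9294 = 5.953; the wedge equals the tax, 50.6.
Welfare loss = ½ × 5.953 × 50.6 = $150.61 thousand.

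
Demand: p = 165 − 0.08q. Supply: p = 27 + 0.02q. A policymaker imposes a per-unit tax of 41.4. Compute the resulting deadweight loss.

8569.80

Competitive equilibrium: 165 − 0.08q = 27 + 0.02q → q* = 1380, p* = 54.6.
With the tax, the buyer price exceeds the seller price by 41.4: (165 − 0.08q) − (27 + 0.02q) = 41.4 → q' = 966.
Δq = 1380 − 966 = 414; the wedge equals the tax, 41.4.
DWL = ½ × 414 × 41.4 = 8569.80.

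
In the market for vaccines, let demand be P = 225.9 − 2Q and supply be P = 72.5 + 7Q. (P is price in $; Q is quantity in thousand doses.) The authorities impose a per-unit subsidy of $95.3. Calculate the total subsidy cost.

Competitive equilibrium: 225.9 − 2Q = 72.5 + 7Q → Q* = 17.04444, P* = 191.81111.
The subsidy lowers effective supply by 95.3: P = 7Q − 22.8.
New quantity: 225.9 − 2Q = 7Q − 22.8 → Q' = 27.63333.
Total subsidy cost = 95.3 × 27.63333 = $2633.46 thousand.

$2633.46 thousand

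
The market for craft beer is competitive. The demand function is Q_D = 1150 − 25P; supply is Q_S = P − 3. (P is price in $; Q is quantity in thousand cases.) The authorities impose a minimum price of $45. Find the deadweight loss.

In inverse form: demand P = 46 − 0.04Q, supply P = 3 + Q.
Competitive equilibrium: 46 − 0.04Q = 3 + Q → Q* = 41.3462, P* = 44.3462.
At the floor P = 45, quantity demanded = (46 − 45)/0.04 = 25.
Sellers' marginal cost at Q' = 25: 3 + 1·25 = 28.
ΔQ = 41.3462 − 25 = 16.3462; wedge = 45 − 28 = 17.
Welfare loss = ½ × 16.3462 × 17 = $138.94 thousand.

$138.94 thousand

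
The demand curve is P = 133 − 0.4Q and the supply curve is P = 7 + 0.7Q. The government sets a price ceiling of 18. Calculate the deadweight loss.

5372.18

Competitive equilibrium: 133 − 0.4Q = 7 + 0.7Q → Q* = 114.5455, P* = 87.1818.
At the ceiling P = 18, quantity supplied = (18 − 7)/0.7 = 15.7143.
Willingness to pay at Q' = 15.7143: 133 − 0.4·15.7143 = 126.7143.
ΔQ = 114.5455 − 15.7143 = 98.8312; wedge = 126.7143 − 18 = 108.7143.
The triangle = ½ × 98.8312 × 108.7143 = 5372.18.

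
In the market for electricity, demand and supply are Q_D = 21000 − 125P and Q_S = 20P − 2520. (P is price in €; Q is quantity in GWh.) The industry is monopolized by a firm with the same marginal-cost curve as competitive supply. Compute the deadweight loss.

In inverse form: demand P = 168 − 0.008Q, supply P = 126 + 0.05Q.
Competitive equilibrium: 168 − 0.008Q = 126 + 0.05Q → Q* = 724.1379, P* = 162.2069.
Marginal revenue: MR = 168 − 0.016Q. Set MR = MC: 168 − 0.016Q = 126 + 0.05Q → Q_m = 636.3636.
Price P_m = 168 − 0.008·636.3636 = 162.9091; MC(Q_m) = 126 + 0.05·636.3636 = 157.8182.
Competitive Q* = 724.1379, so ΔQ = 87.7743; wedge = 162.9091 − 157.8182 = 5.0909.
The triangle = ½ × 87.7743 × 5.0909 = €223.43.

€223.43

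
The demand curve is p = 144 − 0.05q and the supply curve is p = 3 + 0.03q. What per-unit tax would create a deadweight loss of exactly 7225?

34

Competitive equilibrium: 144 − 0.05q = 3 + 0.03q → q* = 1762.5, p* = 55.875.
A tax t gives Δq = t/0.08 and wedge t, so DWL = t²/0.16.
t²/0.16 = 7225 → t² = 1156 → t = 34.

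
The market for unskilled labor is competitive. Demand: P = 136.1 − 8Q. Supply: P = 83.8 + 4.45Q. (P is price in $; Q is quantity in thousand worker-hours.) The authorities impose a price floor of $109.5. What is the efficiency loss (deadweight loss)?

$4.77 thousand

Competitive equilibrium: 136.1 − 8Q = 83.8 + 4.45Q → Q* = 4.2008, P* = 102.4936.
At the floor P = 109.5, quantity demanded = (136.1 − 109.5)/8 = 3.325.
Sellers' marginal cost at Q' = 3.325: 83.8 + 4.45·3.325 = 98.5963.
ΔQ = 4.2008 − 3.325 = 0.8758; wedge = 109.5 − 98.5963 = 10.9037.
The triangle = ½ × 0.8758 × 10.9037 = $4.77 thousand.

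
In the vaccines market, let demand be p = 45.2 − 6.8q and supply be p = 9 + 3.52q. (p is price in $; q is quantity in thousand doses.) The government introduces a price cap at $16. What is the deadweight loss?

Competitive equilibrium: 45.2 − 6.8q = 9 + 3.52q → q* = 3.5078, p* = 21.3473.
At the ceiling p = 16, quantity supplied = (16 − 9)/3.52 = 1.9886.
Willingness to pay at q' = 1.9886: 45.2 − 6.8·1.9886 = 31.6775.
Δq = 3.5078 − 1.9886 = 1.5192; wedge = 31.6775 − 16 = 15.6775.
DWL = ½ × 1.5192 × 15.6775 = $11.91 thousand.

$11.91 thousand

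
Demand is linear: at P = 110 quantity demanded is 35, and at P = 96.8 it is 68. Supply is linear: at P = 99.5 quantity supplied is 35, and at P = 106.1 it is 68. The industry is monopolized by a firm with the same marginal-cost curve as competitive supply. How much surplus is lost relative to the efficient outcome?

132.30

Demand slope = (96.8 − 110)/(68 − 35) = −0.4, so P = 124 − 0.4Q.
Supply slope = (106.1 − 99.5)/(68 − 35) = 0.2, so P = 92.5 + 0.2Q.
Competitive equilibrium: 124 − 0.4Q = 92.5 + 0.2Q → Q* = 52.5, P* = 103.
Marginal revenue: MR = 124 − 0.8Q. Set MR = MC: 124 − 0.8Q = 92.5 + 0.2Q → Q_m = 31.5.
Price P_m = 124 − 0.4·31.5 = 111.4; MC(Q_m) = 92.5 + 0.2·31.5 = 98.8.
Competitive Q* = 52.5, so ΔQ = 21; wedge = 111.4 − 98.8 = 12.6.
The triangle = ½ × 21 × 12.6 = 132.30.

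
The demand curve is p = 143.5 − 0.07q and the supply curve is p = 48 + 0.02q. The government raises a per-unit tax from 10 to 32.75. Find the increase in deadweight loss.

Competitive equilibrium: 143.5 − 0.07q = 48 + 0.02q → q* = 1061.1111, p* = 69.2222.
For a per-unit tax t: Δq = t/0.09, so DWL = ½·t·(t/0.09) = t²/0.18.
At t = 10: DWL = 555.556. At t = 32.75: DWL = 5958.681.
Increase = 5958.681 − 555.556 = 5403.125.

5403.125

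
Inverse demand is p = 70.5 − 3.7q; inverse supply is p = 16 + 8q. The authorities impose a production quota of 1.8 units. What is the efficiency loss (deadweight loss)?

47.79

Competitive equilibrium: 70.5 − 3.7q = 16 + 8q → q* = 4.6581, p* = 53.265.
At q = 1.8: demand price = 70.5 − 3.7·1.8 = 63.84; supply price = 16 + 8·1.8 = 30.4.
Δq = 4.6581 − 1.8 = 2.8581; wedge = 63.84 − 30.4 = 33.44.
DWL = ½ × 2.8581 × 33.44 = 47.79.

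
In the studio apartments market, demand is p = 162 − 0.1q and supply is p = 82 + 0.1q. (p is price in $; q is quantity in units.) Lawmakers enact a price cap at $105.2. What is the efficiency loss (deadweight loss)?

$2822.40

Competitive equilibrium: 162 − 0.1q = 82 + 0.1q → q* = 400, p* = 122.
At the ceiling p = 105.2, quantity supplied = (105.2 − 82)/0.1 = 232.
Willingness to pay at q' = 232: 162 − 0.1·232 = 138.8.
Δq = 400 − 232 = 168; wedge = 138.8 − 105.2 = 33.6.
Deadweight loss = ½ × 168 × 33.6 = $2822.40.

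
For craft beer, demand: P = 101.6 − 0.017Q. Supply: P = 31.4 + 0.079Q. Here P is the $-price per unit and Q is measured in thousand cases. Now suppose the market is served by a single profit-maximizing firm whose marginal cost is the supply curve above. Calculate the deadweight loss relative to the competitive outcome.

$580.92 thousand

Competitive equilibrium: 101.6 − 0.017Q = 31.4 + 0.079Q → Q* = 731.25, P* = 89.16875.
Marginal revenue: MR = 101.6 − 0.034Q. Set MR = MC: 101.6 − 0.034Q = 31.4 + 0.079Q → Q_m = 621.23894.
Price P_m = 101.6 − 0.017·621.23894 = 91.03894; MC(Q_m) = 31.4 + 0.079·621.23894 = 80.47788.
Competitive Q* = 731.25, so ΔQ = 110.01106; wedge = 91.03894 − 80.47788 = 10.56106.
The triangle = ½ × 110.01106 × 10.56106 = $580.92 thousand.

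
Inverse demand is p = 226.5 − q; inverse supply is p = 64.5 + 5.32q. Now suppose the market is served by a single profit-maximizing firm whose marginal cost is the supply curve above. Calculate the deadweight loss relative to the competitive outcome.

38.75

Competitive equilibrium: 226.5 − q = 64.5 + 5.32q → q* = 25.6329, p* = 200.8671.
Marginal revenue: MR = 226.5 − 2q. Set MR = MC: 226.5 − 2q = 64.5 + 5.32q → q_m = 22.1311.
Price p_m = 226.5 − 1·22.1311 = 204.3689; MC(q_m) = 64.5 + 5.32·22.1311 = 182.2375.
Competitive q* = 25.6329, so Δq = 3.5018; wedge = 204.3689 − 182.2375 = 22.1314.
The triangle = ½ × 3.5018 × 22.1314 = 38.75.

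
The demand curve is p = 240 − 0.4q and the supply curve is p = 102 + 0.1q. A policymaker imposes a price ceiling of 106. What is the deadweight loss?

13924

Competitive equilibrium: 240 − 0.4q = 102 + 0.1q → q* = 276, p* = 129.6.
At the ceiling p = 106, quantity supplied = (106 − 102)/0.1 = 40.
Willingness to pay at q' = 40: 240 − 0.4·40 = 224.
Δq = 276 − 40 = 236; wedge = 224 − 106 = 118.
The triangle = ½ × 236 × 118 = 13924.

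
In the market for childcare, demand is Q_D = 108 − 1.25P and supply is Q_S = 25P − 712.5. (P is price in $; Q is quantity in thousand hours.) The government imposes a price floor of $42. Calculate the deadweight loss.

$75.74 thousand

In inverse form: demand P = 86.4 − 0.8Q, supply P = 28.5 + 0.04Q.
Competitive equilibrium: 86.4 − 0.8Q = 28.5 + 0.04Q → Q* = 68.9286, P* = 31.2571.
At the floor P = 42, quantity demanded = (86.4 − 42)/0.8 = 55.5.
Sellers' marginal cost at Q' = 55.5: 28.5 + 0.04·55.5 = 30.72.
ΔQ = 68.9286 − 55.5 = 13.4286; wedge = 42 − 30.72 = 11.28.
DWL = ½ × 13.4286 × 11.28 = $75.74 thousand.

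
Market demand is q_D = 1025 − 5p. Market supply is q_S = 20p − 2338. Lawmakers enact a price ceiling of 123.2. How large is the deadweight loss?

In inverse form: demand p = 205 − 0.2q, supply p = 116.9 + 0.05q.
Competitive equilibrium: 205 − 0.2q = 116.9 + 0.05q → q* = 352.4, p* = 134.52.
At the ceiling p = 123.2, quantity supplied = (123.2 − 116.9)/0.05 = 126.
Willingness to pay at q' = 126: 205 − 0.2·126 = 179.8.
Δq = 352.4 − 126 = 226.4; wedge = 179.8 − 123.2 = 56.6.
DWL = ½ × 226.4 × 56.6 = 6407.12.

6407.12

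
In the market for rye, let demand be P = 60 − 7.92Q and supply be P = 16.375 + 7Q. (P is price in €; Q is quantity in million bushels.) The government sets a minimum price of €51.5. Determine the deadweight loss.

€25.55 million

Competitive equilibrium: 60 − 7.92Q = 16.375 + 7Q → Q* = 2.9239, P* = 36.8425.
At the floor P = 51.5, quantity demanded = (60 − 51.5)/7.92 = 1.0732.
Sellers' marginal cost at Q' = 1.0732: 16.375 + 7·1.0732 = 23.8874.
ΔQ = 2.9239 − 1.0732 = 1.8507; wedge = 51.5 − 23.8874 = 27.6126.
DWL = ½ × 1.8507 × 27.6126 = €25.55 million.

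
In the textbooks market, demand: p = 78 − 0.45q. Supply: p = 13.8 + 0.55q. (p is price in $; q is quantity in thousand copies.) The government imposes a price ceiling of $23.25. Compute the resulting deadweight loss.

$1105.35 thousand

Competitive equilibrium: 78 − 0.45q = 13.8 + 0.55q → q* = 64.2, p* = 49.11.
At the ceiling p = 23.25, quantity supplied = (23.25 − 13.8)/0.55 = 17.18182.
Willingness to pay at q' = 17.18182: 78 − 0.45·17.18182 = 70.26818.
Δq = 64.2 − 17.18182 = 47.01818; wedge = 70.26818 − 23.25 = 47.01818.
DWL = ½ × 47.01818 × 47.01818 = $1105.35 thousand.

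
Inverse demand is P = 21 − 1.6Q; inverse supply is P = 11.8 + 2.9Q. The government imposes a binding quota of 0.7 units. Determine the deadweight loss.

Competitive equilibrium: 21 − 1.6Q = 11.8 + 2.9Q → Q* = 2.0444, P* = 17.7289.
At Q = 0.7: demand price = 21 − 1.6·0.7 = 19.88; supply price = 11.8 + 2.9·0.7 = 13.83.
ΔQ = 2.0444 − 0.7 = 1.3444; wedge = 19.88 − 13.83 = 6.05.
DWL = ½ × 1.3444 × 6.05 = 4.07.

4.07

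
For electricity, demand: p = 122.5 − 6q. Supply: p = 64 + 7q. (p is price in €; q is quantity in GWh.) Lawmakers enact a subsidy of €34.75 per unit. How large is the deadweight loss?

Competitive equilibrium: 122.5 − 6q = 64 + 7q → q* = 4.5, p* = 95.5.
The subsidy lowers effective supply by 34.75: p = 29.25 + 7q.
New quantity: 122.5 − 6q = 29.25 + 7q → q' = 7.17308.
Overproduction Δq = 7.17308 − 4.5 = 2.67308; wedge = subsidy = 34.75.
DWL = ½ × 2.67308 × 34.75 = €46.44.

€46.44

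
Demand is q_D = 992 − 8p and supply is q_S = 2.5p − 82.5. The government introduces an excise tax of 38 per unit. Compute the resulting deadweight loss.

1375.24

In inverse form: demand p = 124 − 0.125q, supply p = 33 + 0.4q.
Competitive equilibrium: 124 − 0.125q = 33 + 0.4q → q* = 173.3333, p* = 102.3333.
With the tax, the buyer price exceeds the seller price by 38: (124 − 0.125q) − (33 + 0.4q) = 38 → q' = 100.9524.
Δq = 173.3333 − 100.9524 = 72.3809; the wedge equals the tax, 38.
The triangle = ½ × 72.3809 × 38 = 1375.24.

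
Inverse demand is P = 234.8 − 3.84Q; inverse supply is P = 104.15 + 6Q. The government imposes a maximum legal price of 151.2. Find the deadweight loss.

145.37

Competitive equilibrium: 234.8 − 3.84Q = 104.15 + 6Q → Q* = 13.2774, P* = 183.8146.
At the ceiling P = 151.2, quantity supplied = (151.2 − 104.15)/6 = 7.8417.
Willingness to pay at Q' = 7.8417: 234.8 − 3.84·7.8417 = 204.6879.
ΔQ = 13.2774 − 7.8417 = 5.4357; wedge = 204.6879 − 151.2 = 53.4879.
Deadweight loss = ½ × 5.4357 × 53.4879 = 145.37.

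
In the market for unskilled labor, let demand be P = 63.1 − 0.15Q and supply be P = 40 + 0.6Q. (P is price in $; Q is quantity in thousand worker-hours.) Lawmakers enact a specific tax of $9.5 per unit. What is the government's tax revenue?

Competitive equilibrium: 63.1 − 0.15Q = 40 + 0.6Q → Q* = 30.8, P* = 58.48.
With the tax, the buyer price exceeds the seller price by 9.5: (63.1 − 0.15Q) − (40 + 0.6Q) = 9.5 → Q' = 18.1333.
Tax revenue = 9.5 × 18.1333 = $172.27 thousand.

$172.27 thousand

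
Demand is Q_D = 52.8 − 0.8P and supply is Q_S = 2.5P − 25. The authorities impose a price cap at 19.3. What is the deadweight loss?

94.27

In inverse form: demand P = 66 − 1.25Q, supply P = 10 + 0.4Q.
Competitive equilibrium: 66 − 1.25Q = 10 + 0.4Q → Q* = 33.9394, P* = 23.5758.
At the ceiling P = 19.3, quantity supplied = (19.3 − 10)/0.4 = 23.25.
Willingness to pay at Q' = 23.25: 66 − 1.25·23.25 = 36.9375.
ΔQ = 33.9394 − 23.25 = 10.6894; wedge = 36.9375 − 19.3 = 17.6375.
DWL = ½ × 10.6894 × 17.6375 = 94.27.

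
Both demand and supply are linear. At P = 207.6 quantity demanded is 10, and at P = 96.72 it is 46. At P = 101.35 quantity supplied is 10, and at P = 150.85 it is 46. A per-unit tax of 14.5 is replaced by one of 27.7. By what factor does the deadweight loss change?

3.649

Demand slope = (96.72 − 207.6)/(46 − 10) = −3.08, so P = 238.4 − 3.08Q.
Supply slope = (150.85 − 101.35)/(46 − 10) = 1.375, so P = 87.6 + 1.375Q.
Competitive equilibrium: 238.4 − 3.08Q = 87.6 + 1.375Q → Q* = 33.8496, P* = 134.1432.
For a per-unit tax t: ΔQ = t/4.455, so DWL = ½·t·(t/4.455) = t²/8.91.
At t = 14.5: DWL = 23.597. At t = 27.7: DWL = 86.116.
Ratio = (27.7/14.5)² = 3.649.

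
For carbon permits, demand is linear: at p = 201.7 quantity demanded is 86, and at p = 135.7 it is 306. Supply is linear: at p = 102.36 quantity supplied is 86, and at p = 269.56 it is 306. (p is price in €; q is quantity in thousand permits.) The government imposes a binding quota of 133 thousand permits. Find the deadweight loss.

Demand slope = (135.7 − 201.7)/(306 − 86) = −0.3, so p = 227.5 − 0.3q.
Supply slope = (269.56 − 102.36)/(306 − 86) = 0.76, so p = 37 + 0.76q.
Competitive equilibrium: 227.5 − 0.3q = 37 + 0.76q → q* = 179.717, p* = 173.5849.
At q = 133: demand price = 227.5 − 0.3·133 = 187.6; supply price = 37 + 0.76·133 = 138.08.
Δq = 179.717 − 133 = 46.717; wedge = 187.6 − 138.08 = 49.52.
DWL = ½ × 46.717 × 49.52 = €1156.71 thousand.

€1156.71 thousand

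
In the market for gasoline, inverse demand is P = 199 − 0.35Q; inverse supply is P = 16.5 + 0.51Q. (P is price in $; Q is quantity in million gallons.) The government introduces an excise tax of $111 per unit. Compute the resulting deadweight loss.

$7163.37 million

Competitive equilibrium: 199 − 0.35Q = 16.5 + 0.51Q → Q* = 212.2093, P* = 124.7267.
With the tax, the buyer price exceeds the seller price by 111: (199 − 0.35Q) − (16.5 + 0.51Q) = 111 → Q' = 83.1395.
ΔQ = 212.2093 − 83.1395 = 129.0698; the wedge equals the tax, 111.
The triangle = ½ × 129.0698 × 111 = $7163.37 million.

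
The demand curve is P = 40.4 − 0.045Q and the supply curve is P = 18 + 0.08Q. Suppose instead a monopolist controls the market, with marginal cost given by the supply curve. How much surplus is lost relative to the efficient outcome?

Competitive equilibrium: 40.4 − 0.045Q = 18 + 0.08Q → Q* = 179.2, P* = 32.336.
Marginal revenue: MR = 40.4 − 0.09Q. Set MR = MC: 40.4 − 0.09Q = 18 + 0.08Q → Q_m = 131.7647.
Price P_m = 40.4 − 0.045·131.7647 = 34.4706; MC(Q_m) = 18 + 0.08·131.7647 = 28.5412.
Competitive Q* = 179.2, so ΔQ = 47.4353; wedge = 34.4706 − 28.5412 = 5.9294.
The triangle = ½ × 47.4353 × 5.9294 = 140.63.

140.63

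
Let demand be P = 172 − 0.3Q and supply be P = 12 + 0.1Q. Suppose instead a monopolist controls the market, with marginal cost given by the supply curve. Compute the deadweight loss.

Competitive equilibrium: 172 − 0.3Q = 12 + 0.1Q → Q* = 400, P* = 52.
Marginal revenue: MR = 172 − 0.6Q. Set MR = MC: 172 − 0.6Q = 12 + 0.1Q → Q_m = 228.57143.
Price P_m = 172 − 0.3·228.57143 = 103.42857; MC(Q_m) = 12 + 0.1·228.57143 = 34.85714.
Competitive Q* = 400, so ΔQ = 171.42857; wedge = 103.42857 − 34.85714 = 68.57143.
Welfare loss = ½ × 171.42857 × 68.57143 = 5877.55.

5877.55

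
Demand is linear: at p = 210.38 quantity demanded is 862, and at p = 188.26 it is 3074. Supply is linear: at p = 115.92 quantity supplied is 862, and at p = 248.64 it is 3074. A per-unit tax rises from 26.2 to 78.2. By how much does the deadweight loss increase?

38777.14

Demand slope = (188.26 − 210.38)/(3074 − 862) = −0.01, so p = 219 − 0.01q.
Supply slope = (248.64 − 115.92)/(3074 − 862) = 0.06, so p = 64.2 + 0.06q.
Competitive equilibrium: 219 − 0.01q = 64.2 + 0.06q → q* = 2211.4286, p* = 196.8857.
For a per-unit tax t: Δq = t/0.07, so DWL = ½·t·(t/0.07) = t²/0.14.
At t = 26.2: DWL = 4903.143. At t = 78.2: DWL = 43680.286.
Increase = 43680.286 − 4903.143 = 38777.14.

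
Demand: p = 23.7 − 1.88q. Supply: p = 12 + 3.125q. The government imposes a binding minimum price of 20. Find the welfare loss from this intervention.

Competitive equilibrium: 23.7 − 1.88q = 12 + 3.125q → q* = 2.3377, p* = 19.3052.
At the floor p = 20, quantity demanded = (23.7 − 20)/1.88 = 1.9681.
Sellers' marginal cost at q' = 1.9681: 12 + 3.125·1.9681 = 18.1503.
Δq = 2.3377 − 1.9681 = 0.3696; wedge = 20 − 18.1503 = 1.8497.
The triangle = ½ × 0.3696 × 1.8497 = 0.34.

0.34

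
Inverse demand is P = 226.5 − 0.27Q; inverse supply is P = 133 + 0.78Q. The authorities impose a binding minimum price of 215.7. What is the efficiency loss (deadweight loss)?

1262.98

Competitive equilibrium: 226.5 − 0.27Q = 133 + 0.78Q → Q* = 89.0476, P* = 202.4571.
At the floor P = 215.7, quantity demanded = (226.5 − 215.7)/0.27 = 40.
Sellers' marginal cost at Q' = 40: 133 + 0.78·40 = 164.2.
ΔQ = 89.0476 − 40 = 49.0476; wedge = 215.7 − 164.2 = 51.5.
The triangle = ½ × 49.0476 × 51.5 = 1262.98.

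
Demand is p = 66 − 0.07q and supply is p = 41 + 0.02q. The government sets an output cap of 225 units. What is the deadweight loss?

Competitive equilibrium: 66 − 0.07q = 41 + 0.02q → q* = 277.7778, p* = 46.5556.
At q = 225: demand price = 66 − 0.07·225 = 50.25; supply price = 41 + 0.02·225 = 45.5.
Δq = 277.7778 − 225 = 52.7778; wedge = 50.25 − 45.5 = 4.75.
Welfare loss = ½ × 52.7778 × 4.75 = 125.35.

125.35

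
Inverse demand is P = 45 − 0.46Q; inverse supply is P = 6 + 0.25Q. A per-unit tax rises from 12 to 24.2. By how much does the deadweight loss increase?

311.01

Competitive equilibrium: 45 − 0.46Q = 6 + 0.25Q → Q* = 54.9296, P* = 19.7324.
For a per-unit tax t: ΔQ = t/0.71, so DWL = ½·t·(t/0.71) = t²/1.42.
At t = 12: DWL = 101.4085. At t = 24.2: DWL = 412.4225.
Increase = 412.4225 − 101.4085 = 311.01.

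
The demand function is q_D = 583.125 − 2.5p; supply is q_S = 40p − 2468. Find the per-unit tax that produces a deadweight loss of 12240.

In inverse form: demand p = 233.25 − 0.4q, supply p = 61.7 + 0.025q.
Competitive equilibrium: 233.25 − 0.4q = 61.7 + 0.025q → q* = 403.6471, p* = 71.7912.
A tax t gives Δq = t/0.425 and wedge t, so DWL = t²/0.85.
t²/0.85 = 12240 → t² = 10404 → t = 102.

102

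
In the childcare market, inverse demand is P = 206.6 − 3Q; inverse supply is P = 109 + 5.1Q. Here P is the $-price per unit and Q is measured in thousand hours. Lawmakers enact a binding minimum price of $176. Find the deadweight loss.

$13.85 thousand

Competitive equilibrium: 206.6 − 3Q = 109 + 5.1Q → Q* = 12.0494, P* = 170.4519.
At the floor P = 176, quantity demanded = (206.6 − 176)/3 = 10.2.
Sellers' marginal cost at Q' = 10.2: 109 + 5.1·10.2 = 161.02.
ΔQ = 12.0494 − 10.2 = 1.8494; wedge = 176 − 161.02 = 14.98.
The triangle = ½ × 1.8494 × 14.98 = $13.85 thousand.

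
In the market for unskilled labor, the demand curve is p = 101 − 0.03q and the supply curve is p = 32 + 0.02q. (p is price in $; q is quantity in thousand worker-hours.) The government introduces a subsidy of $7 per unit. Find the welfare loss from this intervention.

Competitive equilibrium: 101 − 0.03q = 32 + 0.02q → q* = 1380, p* = 59.6.
The subsidy lowers effective supply by 7: p = 25 + 0.02q.
New quantity: 101 − 0.03q = 25 + 0.02q → q' = 1520.
Overproduction Δq = 1520 − 1380 = 140; wedge = subsidy = 7.
Welfare loss = ½ × 140 × 7 = $490 thousand.

$490 thousand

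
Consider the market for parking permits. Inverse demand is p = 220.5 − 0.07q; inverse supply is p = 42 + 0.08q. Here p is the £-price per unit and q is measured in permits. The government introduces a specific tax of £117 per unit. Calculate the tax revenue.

Competitive equilibrium: 220.5 − 0.07q = 42 + 0.08q → q* = 1190, p* = 137.2.
With the tax, the buyer price exceeds the seller price by 117: (220.5 − 0.07q) − (42 + 0.08q) = 117 → q' = 410.
Tax revenue = 117 × 410 = £47970.

£47970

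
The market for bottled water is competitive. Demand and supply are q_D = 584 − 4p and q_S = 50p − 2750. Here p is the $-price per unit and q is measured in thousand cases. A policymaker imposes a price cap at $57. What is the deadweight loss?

$7585.19 thousand

In inverse form: demand p = 146 − 0.25q, supply p = 55 + 0.02q.
Competitive equilibrium: 146 − 0.25q = 55 + 0.02q → q* = 337.03704, p* = 61.74074.
At the ceiling p = 57, quantity supplied = (57 − 55)/0.02 = 100.
Willingness to pay at q' = 100: 146 − 0.25·100 = 121.
Δq = 337.03704 − 100 = 237.03704; wedge = 121 − 57 = 64.
Welfare loss = ½ × 237.03704 × 64 = $7585.19 thousand.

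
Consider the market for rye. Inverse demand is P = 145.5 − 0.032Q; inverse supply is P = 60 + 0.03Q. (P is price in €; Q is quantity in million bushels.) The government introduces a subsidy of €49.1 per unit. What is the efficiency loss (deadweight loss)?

€19442.02 million

Competitive equilibrium: 145.5 − 0.032Q = 60 + 0.03Q → Q* = 1379.03226, P* = 101.37097.
The subsidy lowers effective supply by 49.1: P = 10.9 + 0.03Q.
New quantity: 145.5 − 0.032Q = 10.9 + 0.03Q → Q' = 2170.96774.
Overproduction ΔQ = 2170.96774 − 1379.03226 = 791.93548; wedge = subsidy = 49.1.
Deadweight loss = ½ × 791.93548 × 49.1 = €19442.02 million.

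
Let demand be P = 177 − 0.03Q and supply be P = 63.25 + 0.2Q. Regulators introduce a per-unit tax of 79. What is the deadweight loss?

13567.39

Competitive equilibrium: 177 − 0.03Q = 63.25 + 0.2Q → Q* = 494.5652, P* = 162.163.
With the tax, the buyer price exceeds the seller price by 79: (177 − 0.03Q) − (63.25 + 0.2Q) = 79 → Q' = 151.087.
ΔQ = 494.5652 − 151.087 = 343.4782; the wedge equals the tax, 79.
DWL = ½ × 343.4782 × 79 = 13567.39.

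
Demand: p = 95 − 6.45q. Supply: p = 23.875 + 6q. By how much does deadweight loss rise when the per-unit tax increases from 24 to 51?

Competitive equilibrium: 95 − 6.45q = 23.875 + 6q → q* = 5.7129, p* = 58.1521.
For a per-unit tax t: Δq = t/12.45, so DWL = ½·t·(t/12.45) = t²/24.9.
At t = 24: DWL = 23.133. At t = 51: DWL = 104.458.
Increase = 104.458 − 23.133 = 81.33.

81.33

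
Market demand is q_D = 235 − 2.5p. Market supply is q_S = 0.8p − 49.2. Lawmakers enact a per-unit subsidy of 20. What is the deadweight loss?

121.21

In inverse form: demand p = 94 − 0.4q, supply p = 61.5 + 1.25q.
Competitive equilibrium: 94 − 0.4q = 61.5 + 1.25q → q* = 19.697, p* = 86.1212.
The subsidy lowers effective supply by 20: p = 41.5 + 1.25q.
New quantity: 94 − 0.4q = 41.5 + 1.25q → q' = 31.8182.
Overproduction Δq = 31.8182 − 19.697 = 12.1212; wedge = subsidy = 20.
Welfare loss = ½ × 12.1212 × 20 = 121.21.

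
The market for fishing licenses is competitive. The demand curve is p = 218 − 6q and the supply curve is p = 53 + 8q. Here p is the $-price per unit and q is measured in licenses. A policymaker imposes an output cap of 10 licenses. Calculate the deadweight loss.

Competitive equilibrium: 218 − 6q = 53 + 8q → q* = 11.7857, p* = 147.2857.
At q = 10: demand price = 218 − 6·10 = 158; supply price = 53 + 8·10 = 133.
Δq = 11.7857 − 10 = 1.7857; wedge = 158 − 133 = 25.
The triangle = ½ × 1.7857 × 25 = $22.32.

$22.32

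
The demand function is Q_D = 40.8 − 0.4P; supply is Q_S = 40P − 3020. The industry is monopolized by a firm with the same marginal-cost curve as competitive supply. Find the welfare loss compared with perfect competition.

In inverse form: demand P = 102 − 2.5Q, supply P = 75.5 + 0.025Q.
Competitive equilibrium: 102 − 2.5Q = 75.5 + 0.025Q → Q* = 10.495, P* = 75.7624.
Marginal revenue: MR = 102 − 5Q. Set MR = MC: 102 − 5Q = 75.5 + 0.025Q → Q_m = 5.2736.
Price P_m = 102 − 2.5·5.2736 = 88.816; MC(Q_m) = 75.5 + 0.025·5.2736 = 75.6318.
Competitive Q* = 10.495, so ΔQ = 5.2214; wedge = 88.816 − 75.6318 = 13.1842.
The triangle = ½ × 5.2214 × 13.1842 = 34.42.

34.42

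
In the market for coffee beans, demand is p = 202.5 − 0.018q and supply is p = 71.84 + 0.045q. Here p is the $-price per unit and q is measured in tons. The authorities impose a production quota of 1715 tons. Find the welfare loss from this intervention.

$4059.03

Competitive equilibrium: 202.5 − 0.018q = 71.84 + 0.045q → q* = 2073.9683, p* = 165.1686.
At q = 1715: demand price = 202.5 − 0.018·1715 = 171.63; supply price = 71.84 + 0.045·1715 = 149.015.
Δq = 2073.9683 − 1715 = 358.9683; wedge = 171.63 − 149.015 = 22.615.
The triangle = ½ × 358.9683 × 22.615 = $4059.03.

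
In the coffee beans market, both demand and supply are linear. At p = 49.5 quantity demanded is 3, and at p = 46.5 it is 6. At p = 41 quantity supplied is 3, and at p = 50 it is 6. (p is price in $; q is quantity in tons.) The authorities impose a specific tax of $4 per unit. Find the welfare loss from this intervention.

$2

Demand slope = (46.5 − 49.5)/(6 − 3) = −1, so p = 52.5 − q.
Supply slope = (50 − 41)/(6 − 3) = 3, so p = 32 + 3q.
Competitive equilibrium: 52.5 − q = 32 + 3q → q* = 5.125, p* = 47.375.
With the tax, the buyer price exceeds the seller price by 4: (52.5 − q) − (32 + 3q) = 4 → q' = 4.125.
Δq = 5.125 − 4.125 = 1; the wedge equals the tax, 4.
DWL = ½ × 1 × 4 = $2.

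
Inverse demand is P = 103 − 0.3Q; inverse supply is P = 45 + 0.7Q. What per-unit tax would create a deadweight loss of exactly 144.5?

17

Competitive equilibrium: 103 − 0.3Q = 45 + 0.7Q → Q* = 58, P* = 85.6.
A tax t gives ΔQ = t/1 and wedge t, so DWL = t²/2.
t²/2 = 144.5 → t² = 289 → t = 17.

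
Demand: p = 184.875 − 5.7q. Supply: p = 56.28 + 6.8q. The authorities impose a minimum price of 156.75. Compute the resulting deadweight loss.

Competitive equilibrium: 184.875 − 5.7q = 56.28 + 6.8q → q* = 10.2876, p* = 126.2357.
At the floor p = 156.75, quantity demanded = (184.875 − 156.75)/5.7 = 4.9342.
Sellers' marginal cost at q' = 4.9342: 56.28 + 6.8·4.9342 = 89.8326.
Δq = 10.2876 − 4.9342 = 5.3534; wedge = 156.75 − 89.8326 = 66.9174.
Welfare loss = ½ × 5.3534 × 66.9174 = 179.12.

179.12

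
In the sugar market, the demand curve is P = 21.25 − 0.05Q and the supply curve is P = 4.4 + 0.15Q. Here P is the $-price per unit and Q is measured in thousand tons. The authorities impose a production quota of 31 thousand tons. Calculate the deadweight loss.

$283.56 thousand

Competitive equilibrium: 21.25 − 0.05Q = 4.4 + 0.15Q → Q* = 84.25, P* = 17.0375.
At Q = 31: demand price = 21.25 − 0.05·31 = 19.7; supply price = 4.4 + 0.15·31 = 9.05.
ΔQ = 84.25 − 31 = 53.25; wedge = 19.7 − 9.05 = 10.65.
Welfare loss = ½ × 53.25 × 10.65 = $283.56 thousand.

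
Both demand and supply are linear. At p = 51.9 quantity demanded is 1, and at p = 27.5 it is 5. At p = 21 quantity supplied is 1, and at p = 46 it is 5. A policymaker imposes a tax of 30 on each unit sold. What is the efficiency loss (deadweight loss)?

Demand slope = (27.5 − 51.9)/(5 − 1) = −6.1, so p = 58 − 6.1q.
Supply slope = (46 − 21)/(5 − 1) = 6.25, so p = 14.75 + 6.25q.
Competitive equilibrium: 58 − 6.1q = 14.75 + 6.25q → q* = 3.502, p* = 36.6377.
With the tax, the buyer price exceeds the seller price by 30: (58 − 6.1q) − (14.75 + 6.25q) = 30 → q' = 1.0729.
Δq = 3.502 − 1.0729 = 2.4291; the wedge equals the tax, 30.
DWL = ½ × 2.4291 × 30 = 36.44.

36.44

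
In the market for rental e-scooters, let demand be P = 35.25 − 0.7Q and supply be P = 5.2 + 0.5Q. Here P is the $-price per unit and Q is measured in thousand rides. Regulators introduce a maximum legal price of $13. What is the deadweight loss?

$53.49 thousand

Competitive equilibrium: 35.25 − 0.7Q = 5.2 + 0.5Q → Q* = 25.0417, P* = 17.7208.
At the ceiling P = 13, quantity supplied = (13 − 5.2)/0.5 = 15.6.
Willingness to pay at Q' = 15.6: 35.25 − 0.7·15.6 = 24.33.
ΔQ = 25.0417 − 15.6 = 9.4417; wedge = 24.33 − 13 = 11.33.
The triangle = ½ × 9.4417 × 11.33 = $53.49 thousand.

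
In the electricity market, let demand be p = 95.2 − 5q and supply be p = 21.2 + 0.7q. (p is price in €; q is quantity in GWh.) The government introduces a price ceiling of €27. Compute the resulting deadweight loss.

Competitive equilibrium: 95.2 − 5q = 21.2 + 0.7q → q* = 12.9825, p* = 30.2877.
At the ceiling p = 27, quantity supplied = (27 − 21.2)/0.7 = 8.2857.
Willingness to pay at q' = 8.2857: 95.2 − 5·8.2857 = 53.7715.
Δq = 12.9825 − 8.2857 = 4.6968; wedge = 53.7715 − 27 = 26.7715.
Deadweight loss = ½ × 4.6968 × 26.7715 = €62.87.

€62.87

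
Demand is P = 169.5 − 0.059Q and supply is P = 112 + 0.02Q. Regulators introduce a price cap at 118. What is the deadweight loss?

7230.63

Competitive equilibrium: 169.5 − 0.059Q = 112 + 0.02Q → Q* = 727.8481, P* = 126.557.
At the ceiling P = 118, quantity supplied = (118 − 112)/0.02 = 300.
Willingness to pay at Q' = 300: 169.5 − 0.059·300 = 151.8.
ΔQ = 727.8481 − 300 = 427.8481; wedge = 151.8 − 118 = 33.8.
Deadweight loss = ½ × 427.8481 × 33.8 = 7230.63.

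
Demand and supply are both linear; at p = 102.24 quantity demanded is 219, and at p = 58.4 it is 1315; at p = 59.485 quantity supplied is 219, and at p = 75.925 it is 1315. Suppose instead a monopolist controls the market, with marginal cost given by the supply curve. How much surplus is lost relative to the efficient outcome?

4839.95

Demand slope = (58.4 − 102.24)/(1315 − 219) = −0.04, so p = 111 − 0.04q.
Supply slope = (75.925 − 59.485)/(1315 − 219) = 0.015, so p = 56.2 + 0.015q.
Competitive equilibrium: 111 − 0.04q = 56.2 + 0.015q → q* = 996.36364, p* = 71.14545.
Marginal revenue: MR = 111 − 0.08q. Set MR = MC: 111 − 0.08q = 56.2 + 0.015q → q_m = 576.84211.
Price p_m = 111 − 0.04·576.84211 = 87.92632; MC(q_m) = 56.2 + 0.015·576.84211 = 64.85263.
Competitive q* = 996.36364, so Δq = 419.52153; wedge = 87.92632 − 64.85263 = 23.07369.
The triangle = ½ × 419.52153 × 23.07369 = 4839.95.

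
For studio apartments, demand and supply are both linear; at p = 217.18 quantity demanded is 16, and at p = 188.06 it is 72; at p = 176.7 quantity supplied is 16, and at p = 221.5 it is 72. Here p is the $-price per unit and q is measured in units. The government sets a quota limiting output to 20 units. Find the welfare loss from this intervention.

$469.33

Demand slope = (188.06 − 217.18)/(72 − 16) = −0.52, so p = 225.5 − 0.52q.
Supply slope = (221.5 − 176.7)/(72 − 16) = 0.8, so p = 163.9 + 0.8q.
Competitive equilibrium: 225.5 − 0.52q = 163.9 + 0.8q → q* = 46.6667, p* = 201.2333.
At q = 20: demand price = 225.5 − 0.52·20 = 215.1; supply price = 163.9 + 0.8·20 = 179.9.
Δq = 46.6667 − 20 = 26.6667; wedge = 215.1 − 179.9 = 35.2.
DWL = ½ × 26.6667 × 35.2 = $469.33.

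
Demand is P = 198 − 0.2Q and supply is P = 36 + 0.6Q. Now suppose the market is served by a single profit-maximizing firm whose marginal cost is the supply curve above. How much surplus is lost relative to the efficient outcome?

Competitive equilibrium: 198 − 0.2Q = 36 + 0.6Q → Q* = 202.5, P* = 157.5.
Marginal revenue: MR = 198 − 0.4Q. Set MR = MC: 198 − 0.4Q = 36 + 0.6Q → Q_m = 162.
Price P_m = 198 − 0.2·162 = 165.6; MC(Q_m) = 36 + 0.6·162 = 133.2.
Competitive Q* = 202.5, so ΔQ = 40.5; wedge = 165.6 − 133.2 = 32.4.
Welfare loss = ½ × 40.5 × 32.4 = 656.10.

656.10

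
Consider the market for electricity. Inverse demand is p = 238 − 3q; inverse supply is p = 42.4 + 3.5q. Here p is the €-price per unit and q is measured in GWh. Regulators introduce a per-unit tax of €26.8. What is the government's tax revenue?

Competitive equilibrium: 238 − 3q = 42.4 + 3.5q → q* = 30.09231, p* = 147.72308.
With the tax, the buyer price exceeds the seller price by 26.8: (238 − 3q) − (42.4 + 3.5q) = 26.8 → q' = 25.96923.
Tax revenue = 26.8 × 25.96923 = €695.98.

€695.98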